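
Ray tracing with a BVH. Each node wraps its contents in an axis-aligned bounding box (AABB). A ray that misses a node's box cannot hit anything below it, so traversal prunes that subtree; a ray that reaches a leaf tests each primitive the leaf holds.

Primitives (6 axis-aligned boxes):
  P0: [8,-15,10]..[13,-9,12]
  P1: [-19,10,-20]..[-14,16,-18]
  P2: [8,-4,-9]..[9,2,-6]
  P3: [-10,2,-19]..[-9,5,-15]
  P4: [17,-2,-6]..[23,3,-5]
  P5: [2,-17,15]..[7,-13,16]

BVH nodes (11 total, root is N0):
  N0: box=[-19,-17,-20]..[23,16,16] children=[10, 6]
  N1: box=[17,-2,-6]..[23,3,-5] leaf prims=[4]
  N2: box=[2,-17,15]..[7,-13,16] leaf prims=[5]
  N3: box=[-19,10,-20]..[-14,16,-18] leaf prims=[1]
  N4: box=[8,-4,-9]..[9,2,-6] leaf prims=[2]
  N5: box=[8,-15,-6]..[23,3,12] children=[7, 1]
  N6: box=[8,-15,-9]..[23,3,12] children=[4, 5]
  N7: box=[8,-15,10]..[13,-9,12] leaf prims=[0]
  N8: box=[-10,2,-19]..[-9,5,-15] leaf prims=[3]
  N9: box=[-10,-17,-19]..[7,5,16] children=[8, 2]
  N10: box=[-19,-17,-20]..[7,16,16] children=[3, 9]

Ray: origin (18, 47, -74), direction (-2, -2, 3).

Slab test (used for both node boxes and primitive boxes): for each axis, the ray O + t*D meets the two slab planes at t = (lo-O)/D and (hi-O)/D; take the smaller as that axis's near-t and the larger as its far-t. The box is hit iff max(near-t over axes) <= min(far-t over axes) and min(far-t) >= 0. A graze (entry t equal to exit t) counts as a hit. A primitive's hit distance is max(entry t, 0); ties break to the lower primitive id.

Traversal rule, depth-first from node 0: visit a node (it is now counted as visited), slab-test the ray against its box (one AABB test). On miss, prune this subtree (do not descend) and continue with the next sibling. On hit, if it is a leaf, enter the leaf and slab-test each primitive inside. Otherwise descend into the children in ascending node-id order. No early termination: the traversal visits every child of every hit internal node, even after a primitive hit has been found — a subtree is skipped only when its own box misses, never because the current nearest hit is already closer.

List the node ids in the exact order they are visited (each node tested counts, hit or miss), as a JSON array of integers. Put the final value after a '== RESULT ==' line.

Traverse from the root:
N0 x:[-5/2,37/2] y:[31/2,32] z:[18,30] -> hit [18,37/2], descend [6, 10]
  N6 x:[-5/2,5] y:[22,31] z:[65/3,86/3] -> miss, prune
  N10 x:[11/2,37/2] y:[31/2,32] z:[18,30] -> hit [18,37/2], descend [3, 9]
    N3 x:[16,37/2] y:[31/2,37/2] z:[18,56/3] -> hit [18,37/2] leaf, test {P1@t=18}
    N9 x:[11/2,14] y:[21,32] z:[55/3,30] -> miss, prune

Summary -> nodes [0, 6, 10, 3, 9]; box-tests=5; leaf-entries=1; first=P1

== RESULT ==
[0, 6, 10, 3, 9]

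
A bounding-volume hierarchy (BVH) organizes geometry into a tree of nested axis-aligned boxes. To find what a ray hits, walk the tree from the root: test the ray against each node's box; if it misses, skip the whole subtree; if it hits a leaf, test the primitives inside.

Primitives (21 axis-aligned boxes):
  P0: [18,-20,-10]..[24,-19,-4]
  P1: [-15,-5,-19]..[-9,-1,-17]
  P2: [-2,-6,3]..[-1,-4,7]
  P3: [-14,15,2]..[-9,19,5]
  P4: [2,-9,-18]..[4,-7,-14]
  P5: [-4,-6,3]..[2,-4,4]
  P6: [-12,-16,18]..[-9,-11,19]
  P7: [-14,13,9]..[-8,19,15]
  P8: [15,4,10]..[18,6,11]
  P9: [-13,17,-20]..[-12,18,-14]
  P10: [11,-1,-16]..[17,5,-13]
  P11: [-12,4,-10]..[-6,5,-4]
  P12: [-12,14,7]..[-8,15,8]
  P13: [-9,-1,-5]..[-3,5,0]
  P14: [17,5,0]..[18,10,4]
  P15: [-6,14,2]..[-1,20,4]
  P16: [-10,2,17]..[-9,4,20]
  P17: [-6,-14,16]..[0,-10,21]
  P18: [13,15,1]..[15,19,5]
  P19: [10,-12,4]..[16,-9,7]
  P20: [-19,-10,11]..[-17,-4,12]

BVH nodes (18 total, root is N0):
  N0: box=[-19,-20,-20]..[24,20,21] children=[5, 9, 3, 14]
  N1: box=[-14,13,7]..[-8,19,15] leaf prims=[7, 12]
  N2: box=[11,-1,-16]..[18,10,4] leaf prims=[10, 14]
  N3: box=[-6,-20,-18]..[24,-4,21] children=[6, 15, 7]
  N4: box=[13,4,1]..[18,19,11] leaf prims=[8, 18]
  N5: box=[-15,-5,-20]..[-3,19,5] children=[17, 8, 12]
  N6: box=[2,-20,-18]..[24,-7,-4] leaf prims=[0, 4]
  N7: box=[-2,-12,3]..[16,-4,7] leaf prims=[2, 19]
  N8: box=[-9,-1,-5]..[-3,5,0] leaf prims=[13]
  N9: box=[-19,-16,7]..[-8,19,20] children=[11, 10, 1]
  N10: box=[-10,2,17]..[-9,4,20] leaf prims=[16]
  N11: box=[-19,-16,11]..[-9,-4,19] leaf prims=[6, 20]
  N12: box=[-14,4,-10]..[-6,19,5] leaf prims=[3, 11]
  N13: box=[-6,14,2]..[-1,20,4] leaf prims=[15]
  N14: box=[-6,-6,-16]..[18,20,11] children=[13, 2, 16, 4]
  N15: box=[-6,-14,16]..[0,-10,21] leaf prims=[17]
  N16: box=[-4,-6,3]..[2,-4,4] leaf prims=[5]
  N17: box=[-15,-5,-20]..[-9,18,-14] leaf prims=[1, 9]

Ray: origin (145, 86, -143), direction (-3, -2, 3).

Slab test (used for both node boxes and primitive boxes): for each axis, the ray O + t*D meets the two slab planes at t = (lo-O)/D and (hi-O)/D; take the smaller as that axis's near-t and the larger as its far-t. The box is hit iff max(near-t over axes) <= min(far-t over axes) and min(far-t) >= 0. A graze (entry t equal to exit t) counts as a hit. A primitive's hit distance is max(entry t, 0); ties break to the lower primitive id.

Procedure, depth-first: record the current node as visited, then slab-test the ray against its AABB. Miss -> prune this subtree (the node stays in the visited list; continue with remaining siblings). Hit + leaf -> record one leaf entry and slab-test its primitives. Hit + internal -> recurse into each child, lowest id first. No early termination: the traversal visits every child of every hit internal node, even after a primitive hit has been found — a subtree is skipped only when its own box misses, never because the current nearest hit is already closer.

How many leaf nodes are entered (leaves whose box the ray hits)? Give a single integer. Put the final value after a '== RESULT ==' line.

Trace the traversal:
N0 x:[121/3,164/3] y:[33,53] z:[41,164/3] -> hit [41,53], descend [3, 5, 9, 14]
  N3 x:[121/3,151/3] y:[45,53] z:[125/3,164/3] -> hit [45,151/3], descend [6, 7, 15]
    N6 x:[121/3,143/3] y:[93/2,53] z:[125/3,139/3] -> miss, prune
    N7 x:[43,49] y:[45,49] z:[146/3,50] -> hit [146/3,49] leaf, test {P2(miss), P19(miss)}
    N15 x:[145/3,151/3] y:[48,50] z:[53,164/3] -> miss, prune
  N5 x:[148/3,160/3] y:[67/2,91/2] z:[41,148/3] -> miss, prune
  N9 x:[51,164/3] y:[67/2,51] z:[50,163/3] -> hit [51,51], descend [1, 10, 11]
    N1 x:[51,53] y:[67/2,73/2] z:[50,158/3] -> miss, prune
    N10 x:[154/3,155/3] y:[41,42] z:[160/3,163/3] -> miss, prune
    N11 x:[154/3,164/3] y:[45,51] z:[154/3,54] -> miss, prune
  N14 x:[127/3,151/3] y:[33,46] z:[127/3,154/3] -> hit [127/3,46], descend [2, 4, 13, 16]
    N2 x:[127/3,134/3] y:[38,87/2] z:[127/3,49] -> hit [127/3,87/2] leaf, test {P10@t=128/3, P14(miss)}
    N4 x:[127/3,44] y:[67/2,41] z:[48,154/3] -> miss, prune
    N13 x:[146/3,151/3] y:[33,36] z:[145/3,49] -> miss, prune
    N16 x:[143/3,149/3] y:[45,46] z:[146/3,49] -> miss, prune

order=[0, 3, 6, 7, 15, 5, 9, 1, 10, 11, 14, 2, 4, 13, 16]  |boxes|=15  |leaves|=2  hit=P10

== RESULT ==
2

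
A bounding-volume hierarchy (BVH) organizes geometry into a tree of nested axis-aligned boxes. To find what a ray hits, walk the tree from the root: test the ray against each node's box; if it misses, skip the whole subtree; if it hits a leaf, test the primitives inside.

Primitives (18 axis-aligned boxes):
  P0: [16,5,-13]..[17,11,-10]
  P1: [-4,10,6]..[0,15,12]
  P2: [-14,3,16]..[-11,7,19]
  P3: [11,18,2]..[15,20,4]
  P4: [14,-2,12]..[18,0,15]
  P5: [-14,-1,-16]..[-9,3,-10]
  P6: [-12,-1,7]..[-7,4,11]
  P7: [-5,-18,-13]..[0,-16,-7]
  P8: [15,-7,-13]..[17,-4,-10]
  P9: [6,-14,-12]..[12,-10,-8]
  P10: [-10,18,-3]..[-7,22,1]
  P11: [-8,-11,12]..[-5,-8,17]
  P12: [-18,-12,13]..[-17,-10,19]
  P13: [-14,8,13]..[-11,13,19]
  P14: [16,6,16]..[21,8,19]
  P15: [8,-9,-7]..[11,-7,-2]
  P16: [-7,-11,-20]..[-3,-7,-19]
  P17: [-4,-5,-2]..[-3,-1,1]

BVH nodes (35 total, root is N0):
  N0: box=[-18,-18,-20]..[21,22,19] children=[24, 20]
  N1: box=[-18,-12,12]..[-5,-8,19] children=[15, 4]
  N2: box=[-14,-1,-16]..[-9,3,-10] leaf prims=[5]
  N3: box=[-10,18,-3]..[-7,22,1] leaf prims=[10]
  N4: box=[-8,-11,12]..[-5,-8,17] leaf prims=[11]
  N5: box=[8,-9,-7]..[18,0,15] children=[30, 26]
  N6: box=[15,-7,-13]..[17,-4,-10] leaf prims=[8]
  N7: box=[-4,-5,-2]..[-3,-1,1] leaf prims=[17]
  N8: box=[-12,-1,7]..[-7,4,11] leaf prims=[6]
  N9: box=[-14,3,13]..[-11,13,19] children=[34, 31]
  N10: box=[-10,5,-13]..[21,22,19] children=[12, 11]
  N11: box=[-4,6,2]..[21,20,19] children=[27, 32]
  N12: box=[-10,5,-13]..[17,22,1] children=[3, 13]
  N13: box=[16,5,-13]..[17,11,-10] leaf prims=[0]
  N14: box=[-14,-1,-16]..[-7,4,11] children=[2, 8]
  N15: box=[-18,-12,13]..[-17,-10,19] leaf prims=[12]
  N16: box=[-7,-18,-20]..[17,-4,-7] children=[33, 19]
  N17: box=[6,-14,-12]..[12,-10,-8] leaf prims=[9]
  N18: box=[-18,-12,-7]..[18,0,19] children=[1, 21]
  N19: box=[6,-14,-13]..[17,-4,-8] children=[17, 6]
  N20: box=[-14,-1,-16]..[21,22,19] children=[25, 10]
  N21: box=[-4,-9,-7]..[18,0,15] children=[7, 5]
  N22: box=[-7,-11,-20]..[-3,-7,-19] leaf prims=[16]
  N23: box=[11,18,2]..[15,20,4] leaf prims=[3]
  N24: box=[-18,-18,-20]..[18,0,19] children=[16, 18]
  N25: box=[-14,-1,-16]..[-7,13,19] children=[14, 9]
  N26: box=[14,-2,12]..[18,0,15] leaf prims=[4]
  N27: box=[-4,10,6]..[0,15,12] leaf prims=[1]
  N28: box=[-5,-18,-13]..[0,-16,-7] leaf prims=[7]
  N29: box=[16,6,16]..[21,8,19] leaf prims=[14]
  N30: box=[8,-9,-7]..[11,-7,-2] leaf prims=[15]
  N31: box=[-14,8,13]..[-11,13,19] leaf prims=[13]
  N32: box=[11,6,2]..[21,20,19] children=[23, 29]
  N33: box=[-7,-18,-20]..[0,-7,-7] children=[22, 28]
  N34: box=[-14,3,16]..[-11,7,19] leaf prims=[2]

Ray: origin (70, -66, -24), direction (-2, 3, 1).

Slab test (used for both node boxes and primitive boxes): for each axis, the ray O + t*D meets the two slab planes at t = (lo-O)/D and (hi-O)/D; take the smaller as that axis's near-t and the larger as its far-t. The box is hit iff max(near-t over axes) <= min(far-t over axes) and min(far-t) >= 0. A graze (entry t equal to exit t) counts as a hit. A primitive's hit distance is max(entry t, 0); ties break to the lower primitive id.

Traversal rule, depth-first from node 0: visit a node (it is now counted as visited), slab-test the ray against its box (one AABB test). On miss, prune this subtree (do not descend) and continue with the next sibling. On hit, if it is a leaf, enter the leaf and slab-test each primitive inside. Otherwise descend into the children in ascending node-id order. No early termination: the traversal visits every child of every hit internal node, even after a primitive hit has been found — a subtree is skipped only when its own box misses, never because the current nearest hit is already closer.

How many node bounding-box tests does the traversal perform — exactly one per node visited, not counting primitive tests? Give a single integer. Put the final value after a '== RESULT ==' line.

Walk:
N0 x:[49/2,44] y:[16,88/3] z:[4,43] -> hit [49/2,88/3], descend [20, 24]
  N20 x:[49/2,42] y:[65/3,88/3] z:[8,43] -> hit [49/2,88/3], descend [10, 25]
    N10 x:[49/2,40] y:[71/3,88/3] z:[11,43] -> hit [49/2,88/3], descend [11, 12]
      N11 x:[49/2,37] y:[24,86/3] z:[26,43] -> hit [26,86/3], descend [27, 32]
        N27 x:[35,37] y:[76/3,27] z:[30,36] -> miss, prune
        N32 x:[49/2,59/2] y:[24,86/3] z:[26,43] -> hit [26,86/3], descend [23, 29]
          N23 x:[55/2,59/2] y:[28,86/3] z:[26,28] -> hit [28,28] leaf, test {P3@t=28}
          N29 x:[49/2,27] y:[24,74/3] z:[40,43] -> miss, prune
      N12 x:[53/2,40] y:[71/3,88/3] z:[11,25] -> miss, prune
    N25 x:[77/2,42] y:[65/3,79/3] z:[8,43] -> miss, prune
  N24 x:[26,44] y:[16,22] z:[4,43] -> miss, prune

order=[0, 20, 10, 11, 27, 32, 23, 29, 12, 25, 24]  |boxes|=11  |leaves|=1  hit=P3

== RESULT ==
11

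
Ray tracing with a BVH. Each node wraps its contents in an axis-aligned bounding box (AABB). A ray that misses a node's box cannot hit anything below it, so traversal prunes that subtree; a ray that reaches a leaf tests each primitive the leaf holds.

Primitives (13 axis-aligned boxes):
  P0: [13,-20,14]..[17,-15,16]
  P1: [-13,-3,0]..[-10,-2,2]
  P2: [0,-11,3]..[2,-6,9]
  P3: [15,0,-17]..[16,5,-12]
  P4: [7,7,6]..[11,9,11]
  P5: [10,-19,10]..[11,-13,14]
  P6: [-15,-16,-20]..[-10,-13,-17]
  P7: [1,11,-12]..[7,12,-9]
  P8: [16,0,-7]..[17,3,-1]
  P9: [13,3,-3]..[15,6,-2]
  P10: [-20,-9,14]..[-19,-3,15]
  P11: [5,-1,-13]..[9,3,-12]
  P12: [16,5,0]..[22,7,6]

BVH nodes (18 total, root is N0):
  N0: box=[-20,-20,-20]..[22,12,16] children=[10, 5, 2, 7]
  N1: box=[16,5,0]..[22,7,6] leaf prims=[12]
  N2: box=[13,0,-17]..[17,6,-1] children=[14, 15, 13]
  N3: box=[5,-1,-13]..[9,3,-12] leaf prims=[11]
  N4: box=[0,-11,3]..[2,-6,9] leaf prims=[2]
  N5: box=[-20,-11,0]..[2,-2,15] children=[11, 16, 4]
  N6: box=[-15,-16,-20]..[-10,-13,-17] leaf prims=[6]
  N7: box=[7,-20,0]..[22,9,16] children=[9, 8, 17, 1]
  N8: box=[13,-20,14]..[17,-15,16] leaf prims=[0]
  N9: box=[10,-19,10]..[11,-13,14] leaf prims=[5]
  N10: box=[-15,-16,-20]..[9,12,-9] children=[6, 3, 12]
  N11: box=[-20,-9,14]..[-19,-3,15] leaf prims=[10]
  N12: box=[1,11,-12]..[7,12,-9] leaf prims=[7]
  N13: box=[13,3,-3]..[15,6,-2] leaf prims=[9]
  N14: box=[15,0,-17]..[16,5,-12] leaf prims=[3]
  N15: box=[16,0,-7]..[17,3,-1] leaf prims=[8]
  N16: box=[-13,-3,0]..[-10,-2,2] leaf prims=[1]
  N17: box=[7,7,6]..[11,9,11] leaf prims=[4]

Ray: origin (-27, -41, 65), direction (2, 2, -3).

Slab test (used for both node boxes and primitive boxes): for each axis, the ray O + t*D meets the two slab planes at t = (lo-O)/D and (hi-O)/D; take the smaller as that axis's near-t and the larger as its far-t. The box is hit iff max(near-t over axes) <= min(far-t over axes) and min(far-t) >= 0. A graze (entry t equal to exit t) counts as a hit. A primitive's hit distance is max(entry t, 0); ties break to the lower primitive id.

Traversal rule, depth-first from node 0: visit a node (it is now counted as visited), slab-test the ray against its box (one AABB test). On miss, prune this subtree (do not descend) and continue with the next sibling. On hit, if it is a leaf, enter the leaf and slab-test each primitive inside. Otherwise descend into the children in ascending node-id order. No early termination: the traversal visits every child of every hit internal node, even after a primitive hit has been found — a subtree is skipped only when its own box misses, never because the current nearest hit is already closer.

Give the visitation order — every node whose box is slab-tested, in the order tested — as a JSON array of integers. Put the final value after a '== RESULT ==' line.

Walk:
N0 x:[7/2,49/2] y:[21/2,53/2] z:[49/3,85/3] -> hit [49/3,49/2], descend [2, 5, 7, 10]
  N2 x:[20,22] y:[41/2,47/2] z:[22,82/3] -> hit [22,22], descend [13, 14, 15]
    N13 x:[20,21] y:[22,47/2] z:[67/3,68/3] -> miss, prune
    N14 x:[21,43/2] y:[41/2,23] z:[77/3,82/3] -> miss, prune
    N15 x:[43/2,22] y:[41/2,22] z:[22,24] -> hit [22,22] leaf, test {P8@t=22}
  N5 x:[7/2,29/2] y:[15,39/2] z:[50/3,65/3] -> miss, prune
  N7 x:[17,49/2] y:[21/2,25] z:[49/3,65/3] -> hit [17,65/3], descend [1, 8, 9, 17]
    N1 x:[43/2,49/2] y:[23,24] z:[59/3,65/3] -> miss, prune
    N8 x:[20,22] y:[21/2,13] z:[49/3,17] -> miss, prune
    N9 x:[37/2,19] y:[11,14] z:[17,55/3] -> miss, prune
    N17 x:[17,19] y:[24,25] z:[18,59/3] -> miss, prune
  N10 x:[6,18] y:[25/2,53/2] z:[74/3,85/3] -> miss, prune

order=[0, 2, 13, 14, 15, 5, 7, 1, 8, 9, 17, 10]  |boxes|=12  |leaves|=1  hit=P8

== RESULT ==
[0, 2, 13, 14, 15, 5, 7, 1, 8, 9, 17, 10]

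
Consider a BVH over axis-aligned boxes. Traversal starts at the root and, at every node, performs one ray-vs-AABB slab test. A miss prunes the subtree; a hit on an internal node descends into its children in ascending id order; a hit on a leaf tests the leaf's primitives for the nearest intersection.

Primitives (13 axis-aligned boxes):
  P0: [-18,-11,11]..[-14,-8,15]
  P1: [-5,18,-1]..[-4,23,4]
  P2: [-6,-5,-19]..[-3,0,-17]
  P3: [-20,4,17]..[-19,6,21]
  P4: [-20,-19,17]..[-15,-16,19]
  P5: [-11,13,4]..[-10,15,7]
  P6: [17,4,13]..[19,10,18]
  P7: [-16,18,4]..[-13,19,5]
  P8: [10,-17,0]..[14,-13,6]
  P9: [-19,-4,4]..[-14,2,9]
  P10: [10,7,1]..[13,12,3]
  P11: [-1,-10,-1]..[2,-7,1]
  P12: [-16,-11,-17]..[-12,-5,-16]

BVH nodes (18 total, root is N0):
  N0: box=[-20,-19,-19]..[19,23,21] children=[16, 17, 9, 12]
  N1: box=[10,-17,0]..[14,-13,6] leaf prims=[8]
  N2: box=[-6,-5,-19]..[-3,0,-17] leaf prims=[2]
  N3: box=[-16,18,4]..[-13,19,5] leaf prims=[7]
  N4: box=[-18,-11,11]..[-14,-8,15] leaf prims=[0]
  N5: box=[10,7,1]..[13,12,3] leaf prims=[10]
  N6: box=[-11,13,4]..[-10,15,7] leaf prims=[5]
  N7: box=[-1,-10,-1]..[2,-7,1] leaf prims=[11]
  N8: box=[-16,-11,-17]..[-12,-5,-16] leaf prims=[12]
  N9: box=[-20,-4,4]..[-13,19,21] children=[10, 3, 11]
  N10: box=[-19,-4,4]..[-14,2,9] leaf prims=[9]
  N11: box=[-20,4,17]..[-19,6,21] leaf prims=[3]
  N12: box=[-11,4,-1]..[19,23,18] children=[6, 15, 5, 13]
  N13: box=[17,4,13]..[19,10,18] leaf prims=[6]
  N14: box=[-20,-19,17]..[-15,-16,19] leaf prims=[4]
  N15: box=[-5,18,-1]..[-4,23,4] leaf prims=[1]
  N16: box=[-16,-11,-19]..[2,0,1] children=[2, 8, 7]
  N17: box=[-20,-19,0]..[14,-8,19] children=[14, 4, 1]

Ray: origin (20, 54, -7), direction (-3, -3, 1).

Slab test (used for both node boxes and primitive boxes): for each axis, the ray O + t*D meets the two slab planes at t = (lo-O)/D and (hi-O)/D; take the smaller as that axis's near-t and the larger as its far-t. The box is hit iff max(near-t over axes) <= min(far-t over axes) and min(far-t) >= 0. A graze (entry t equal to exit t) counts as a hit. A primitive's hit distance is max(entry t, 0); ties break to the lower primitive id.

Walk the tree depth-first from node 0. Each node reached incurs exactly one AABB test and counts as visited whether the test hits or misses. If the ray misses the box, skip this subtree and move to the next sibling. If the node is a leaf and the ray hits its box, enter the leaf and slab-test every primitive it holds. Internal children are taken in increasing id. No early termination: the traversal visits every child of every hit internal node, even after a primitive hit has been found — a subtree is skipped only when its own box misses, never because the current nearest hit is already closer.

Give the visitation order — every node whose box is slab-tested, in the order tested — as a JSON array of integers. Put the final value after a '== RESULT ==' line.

Traverse from the root:
N0 x:[1/3,40/3] y:[31/3,73/3] z:[-12,28] -> hit [31/3,40/3], descend [9, 12, 16, 17]
  N9 x:[11,40/3] y:[35/3,58/3] z:[11,28] -> hit [35/3,40/3], descend [3, 10, 11]
    N3 x:[11,12] y:[35/3,12] z:[11,12] -> hit [35/3,12] leaf, test {P7@t=35/3}
    N10 x:[34/3,13] y:[52/3,58/3] z:[11,16] -> miss, prune
    N11 x:[13,40/3] y:[16,50/3] z:[24,28] -> miss, prune
  N12 x:[1/3,31/3] y:[31/3,50/3] z:[6,25] -> hit [31/3,31/3], descend [5, 6, 13, 15]
    N5 x:[7/3,10/3] y:[14,47/3] z:[8,10] -> miss, prune
    N6 x:[10,31/3] y:[13,41/3] z:[11,14] -> miss, prune
    N13 x:[1/3,1] y:[44/3,50/3] z:[20,25] -> miss, prune
    N15 x:[8,25/3] y:[31/3,12] z:[6,11] -> miss, prune
  N16 x:[6,12] y:[18,65/3] z:[-12,8] -> miss, prune
  N17 x:[2,40/3] y:[62/3,73/3] z:[7,26] -> miss, prune

order=[0, 9, 3, 10, 11, 12, 5, 6, 13, 15, 16, 17]  |boxes|=12  |leaves|=1  hit=P7

== RESULT ==
[0, 9, 3, 10, 11, 12, 5, 6, 13, 15, 16, 17]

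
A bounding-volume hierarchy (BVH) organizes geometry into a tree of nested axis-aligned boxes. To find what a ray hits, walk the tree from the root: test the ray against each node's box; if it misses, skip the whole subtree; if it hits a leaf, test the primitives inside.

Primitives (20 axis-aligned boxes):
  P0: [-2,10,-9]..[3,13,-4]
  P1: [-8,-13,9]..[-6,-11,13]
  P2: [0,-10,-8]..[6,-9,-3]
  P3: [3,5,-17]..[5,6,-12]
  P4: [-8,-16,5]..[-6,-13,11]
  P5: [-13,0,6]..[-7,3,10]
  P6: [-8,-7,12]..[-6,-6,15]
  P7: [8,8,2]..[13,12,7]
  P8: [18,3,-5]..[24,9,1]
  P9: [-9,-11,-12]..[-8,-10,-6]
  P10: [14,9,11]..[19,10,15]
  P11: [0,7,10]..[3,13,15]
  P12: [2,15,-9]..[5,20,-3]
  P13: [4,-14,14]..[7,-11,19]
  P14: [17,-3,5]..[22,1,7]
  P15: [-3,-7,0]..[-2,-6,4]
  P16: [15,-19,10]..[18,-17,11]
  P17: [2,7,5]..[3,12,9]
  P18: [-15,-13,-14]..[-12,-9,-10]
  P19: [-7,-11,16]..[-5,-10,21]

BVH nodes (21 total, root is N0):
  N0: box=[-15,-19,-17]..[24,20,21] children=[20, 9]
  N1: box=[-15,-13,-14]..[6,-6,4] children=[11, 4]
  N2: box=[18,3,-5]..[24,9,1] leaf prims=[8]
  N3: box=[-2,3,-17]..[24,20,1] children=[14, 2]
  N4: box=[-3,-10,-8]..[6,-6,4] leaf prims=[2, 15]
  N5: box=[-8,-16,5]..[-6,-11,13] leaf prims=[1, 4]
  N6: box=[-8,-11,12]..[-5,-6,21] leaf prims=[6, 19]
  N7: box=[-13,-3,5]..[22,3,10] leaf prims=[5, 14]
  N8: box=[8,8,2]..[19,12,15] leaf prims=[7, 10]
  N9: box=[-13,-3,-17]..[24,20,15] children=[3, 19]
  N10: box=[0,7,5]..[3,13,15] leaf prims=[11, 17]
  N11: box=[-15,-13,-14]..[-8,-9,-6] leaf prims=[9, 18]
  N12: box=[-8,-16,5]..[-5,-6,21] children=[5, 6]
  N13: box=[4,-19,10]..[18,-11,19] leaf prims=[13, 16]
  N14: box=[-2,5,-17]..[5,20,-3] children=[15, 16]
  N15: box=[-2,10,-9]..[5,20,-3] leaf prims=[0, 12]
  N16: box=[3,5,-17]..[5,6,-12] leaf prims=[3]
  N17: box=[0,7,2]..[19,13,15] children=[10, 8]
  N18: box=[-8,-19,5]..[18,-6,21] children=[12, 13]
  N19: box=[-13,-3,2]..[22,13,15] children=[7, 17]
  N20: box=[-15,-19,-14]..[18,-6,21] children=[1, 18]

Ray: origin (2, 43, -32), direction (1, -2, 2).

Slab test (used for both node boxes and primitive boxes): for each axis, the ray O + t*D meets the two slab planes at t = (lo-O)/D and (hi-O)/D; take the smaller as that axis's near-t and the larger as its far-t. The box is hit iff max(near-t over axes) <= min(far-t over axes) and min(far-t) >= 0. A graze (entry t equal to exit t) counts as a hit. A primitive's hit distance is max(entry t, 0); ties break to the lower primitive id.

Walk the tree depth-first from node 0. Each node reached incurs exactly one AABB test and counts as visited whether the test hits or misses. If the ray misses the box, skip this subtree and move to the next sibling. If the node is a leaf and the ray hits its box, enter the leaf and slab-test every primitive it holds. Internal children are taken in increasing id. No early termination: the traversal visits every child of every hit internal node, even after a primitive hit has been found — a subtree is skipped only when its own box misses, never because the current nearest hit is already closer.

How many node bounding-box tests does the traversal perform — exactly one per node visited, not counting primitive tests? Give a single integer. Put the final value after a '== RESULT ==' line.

Traverse from the root:
N0 x:[-17,22] y:[23/2,31] z:[15/2,53/2] -> hit [23/2,22], descend [9, 20]
  N9 x:[-15,22] y:[23/2,23] z:[15/2,47/2] -> hit [23/2,22], descend [3, 19]
    N3 x:[-4,22] y:[23/2,20] z:[15/2,33/2] -> hit [23/2,33/2], descend [2, 14]
      N2 x:[16,22] y:[17,20] z:[27/2,33/2] -> miss, prune
      N14 x:[-4,3] y:[23/2,19] z:[15/2,29/2] -> miss, prune
    N19 x:[-15,20] y:[15,23] z:[17,47/2] -> hit [17,20], descend [7, 17]
      N7 x:[-15,20] y:[20,23] z:[37/2,21] -> hit [20,20] leaf, test {P5(miss), P14(miss)}
      N17 x:[-2,17] y:[15,18] z:[17,47/2] -> hit [17,17], descend [8, 10]
        N8 x:[6,17] y:[31/2,35/2] z:[17,47/2] -> hit [17,17] leaf, test {P7(miss), P10(miss)}
        N10 x:[-2,1] y:[15,18] z:[37/2,47/2] -> miss, prune
  N20 x:[-17,16] y:[49/2,31] z:[9,53/2] -> miss, prune

Visited [0, 9, 3, 2, 14, 19, 7, 17, 8, 10, 20]. Tests: 11 box, 2 leaf. Nearest: miss.

== RESULT ==
11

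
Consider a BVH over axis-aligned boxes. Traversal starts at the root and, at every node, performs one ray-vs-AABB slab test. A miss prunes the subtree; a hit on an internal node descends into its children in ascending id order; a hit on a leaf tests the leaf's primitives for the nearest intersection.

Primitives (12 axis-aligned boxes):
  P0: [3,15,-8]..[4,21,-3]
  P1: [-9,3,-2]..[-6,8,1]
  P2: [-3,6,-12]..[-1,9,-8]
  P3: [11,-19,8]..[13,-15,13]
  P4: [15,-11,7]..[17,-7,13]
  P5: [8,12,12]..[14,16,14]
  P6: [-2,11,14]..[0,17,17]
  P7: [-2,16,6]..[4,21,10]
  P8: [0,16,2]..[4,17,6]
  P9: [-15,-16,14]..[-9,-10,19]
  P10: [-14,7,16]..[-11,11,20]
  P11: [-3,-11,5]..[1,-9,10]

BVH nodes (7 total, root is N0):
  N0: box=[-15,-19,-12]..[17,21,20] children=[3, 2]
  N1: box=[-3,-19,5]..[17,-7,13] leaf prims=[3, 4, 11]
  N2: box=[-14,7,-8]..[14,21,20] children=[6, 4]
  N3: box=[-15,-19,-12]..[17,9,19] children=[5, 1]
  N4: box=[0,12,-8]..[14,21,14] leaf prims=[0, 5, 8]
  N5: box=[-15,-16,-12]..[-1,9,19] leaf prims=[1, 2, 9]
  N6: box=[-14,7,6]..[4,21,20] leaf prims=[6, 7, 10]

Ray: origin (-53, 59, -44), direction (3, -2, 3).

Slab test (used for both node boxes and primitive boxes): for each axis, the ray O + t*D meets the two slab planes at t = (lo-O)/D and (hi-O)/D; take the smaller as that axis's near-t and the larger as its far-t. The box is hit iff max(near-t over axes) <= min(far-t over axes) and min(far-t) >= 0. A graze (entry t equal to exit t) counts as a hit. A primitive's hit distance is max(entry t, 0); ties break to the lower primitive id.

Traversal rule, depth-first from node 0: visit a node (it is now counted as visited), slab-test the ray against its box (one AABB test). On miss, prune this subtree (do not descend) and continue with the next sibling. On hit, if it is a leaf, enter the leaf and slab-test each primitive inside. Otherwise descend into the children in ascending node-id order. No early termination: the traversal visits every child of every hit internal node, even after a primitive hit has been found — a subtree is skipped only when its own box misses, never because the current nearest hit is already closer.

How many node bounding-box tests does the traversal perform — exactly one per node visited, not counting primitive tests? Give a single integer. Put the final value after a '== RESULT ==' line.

Walk:
N0 x:[38/3,70/3] y:[19,39] z:[32/3,64/3] -> hit [19,64/3], descend [2, 3]
  N2 x:[13,67/3] y:[19,26] z:[12,64/3] -> hit [19,64/3], descend [4, 6]
    N4 x:[53/3,67/3] y:[19,47/2] z:[12,58/3] -> hit [19,58/3] leaf, test {P0(miss), P5(miss), P8(miss)}
    N6 x:[13,19] y:[19,26] z:[50/3,64/3] -> hit [19,19] leaf, test {P6(miss), P7(miss), P10(miss)}
  N3 x:[38/3,70/3] y:[25,39] z:[32/3,21] -> miss, prune

order=[0, 2, 4, 6, 3]  |boxes|=5  |leaves|=2  hit=miss

== RESULT ==
5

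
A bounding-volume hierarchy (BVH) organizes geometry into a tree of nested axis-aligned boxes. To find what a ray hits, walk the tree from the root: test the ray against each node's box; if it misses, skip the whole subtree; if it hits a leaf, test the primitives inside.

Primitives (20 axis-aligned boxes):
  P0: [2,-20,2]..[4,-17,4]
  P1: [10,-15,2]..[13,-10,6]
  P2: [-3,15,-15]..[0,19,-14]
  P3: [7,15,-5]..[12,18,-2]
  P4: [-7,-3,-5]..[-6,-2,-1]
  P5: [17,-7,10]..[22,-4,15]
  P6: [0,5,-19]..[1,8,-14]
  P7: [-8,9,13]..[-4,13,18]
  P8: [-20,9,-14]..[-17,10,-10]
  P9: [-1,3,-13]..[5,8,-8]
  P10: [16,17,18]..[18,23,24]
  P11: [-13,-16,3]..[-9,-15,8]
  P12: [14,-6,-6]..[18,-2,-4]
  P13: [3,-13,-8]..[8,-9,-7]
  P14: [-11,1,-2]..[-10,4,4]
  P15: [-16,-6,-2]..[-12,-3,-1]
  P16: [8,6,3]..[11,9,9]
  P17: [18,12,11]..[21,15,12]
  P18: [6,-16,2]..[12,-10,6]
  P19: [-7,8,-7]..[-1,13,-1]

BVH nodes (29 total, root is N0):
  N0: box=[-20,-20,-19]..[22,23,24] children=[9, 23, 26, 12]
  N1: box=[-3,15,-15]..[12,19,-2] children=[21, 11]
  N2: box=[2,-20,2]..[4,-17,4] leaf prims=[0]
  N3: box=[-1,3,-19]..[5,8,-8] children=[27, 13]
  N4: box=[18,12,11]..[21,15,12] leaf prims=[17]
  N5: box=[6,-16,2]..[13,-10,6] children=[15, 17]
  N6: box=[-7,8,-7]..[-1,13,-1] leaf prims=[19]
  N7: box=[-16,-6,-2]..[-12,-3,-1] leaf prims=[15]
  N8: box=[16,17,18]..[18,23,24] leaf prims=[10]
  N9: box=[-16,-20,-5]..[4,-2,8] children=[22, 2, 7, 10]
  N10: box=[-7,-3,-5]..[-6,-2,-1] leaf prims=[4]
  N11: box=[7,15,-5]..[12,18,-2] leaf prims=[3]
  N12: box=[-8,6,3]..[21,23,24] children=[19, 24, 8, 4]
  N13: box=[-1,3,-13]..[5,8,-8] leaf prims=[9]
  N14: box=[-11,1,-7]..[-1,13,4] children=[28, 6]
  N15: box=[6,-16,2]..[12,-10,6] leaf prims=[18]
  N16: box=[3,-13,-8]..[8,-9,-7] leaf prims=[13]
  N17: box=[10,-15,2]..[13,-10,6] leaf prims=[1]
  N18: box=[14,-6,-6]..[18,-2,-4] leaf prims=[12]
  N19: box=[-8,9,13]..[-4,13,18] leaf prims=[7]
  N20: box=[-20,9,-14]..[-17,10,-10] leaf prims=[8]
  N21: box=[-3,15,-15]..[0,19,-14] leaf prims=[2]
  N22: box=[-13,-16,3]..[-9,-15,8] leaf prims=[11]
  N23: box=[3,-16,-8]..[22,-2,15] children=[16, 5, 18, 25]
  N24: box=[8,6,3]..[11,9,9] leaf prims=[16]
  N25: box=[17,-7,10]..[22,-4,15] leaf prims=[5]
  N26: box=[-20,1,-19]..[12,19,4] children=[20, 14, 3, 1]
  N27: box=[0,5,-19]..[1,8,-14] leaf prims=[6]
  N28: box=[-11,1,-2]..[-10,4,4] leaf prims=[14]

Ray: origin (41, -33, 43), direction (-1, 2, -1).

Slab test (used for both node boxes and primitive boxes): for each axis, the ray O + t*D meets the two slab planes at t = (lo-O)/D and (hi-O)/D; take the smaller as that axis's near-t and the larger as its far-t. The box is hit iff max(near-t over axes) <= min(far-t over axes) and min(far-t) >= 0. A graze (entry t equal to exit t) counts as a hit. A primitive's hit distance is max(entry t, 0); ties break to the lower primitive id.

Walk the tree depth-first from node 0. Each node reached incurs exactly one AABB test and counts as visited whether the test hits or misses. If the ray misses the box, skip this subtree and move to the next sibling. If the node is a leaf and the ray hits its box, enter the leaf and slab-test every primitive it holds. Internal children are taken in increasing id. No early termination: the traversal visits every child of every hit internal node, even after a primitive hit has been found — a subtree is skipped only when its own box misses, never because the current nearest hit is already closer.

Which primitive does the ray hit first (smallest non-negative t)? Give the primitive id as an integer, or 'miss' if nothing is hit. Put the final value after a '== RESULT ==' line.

Trace the traversal:
N0 x:[19,61] y:[13/2,28] z:[19,62] -> hit [19,28], descend [9, 12, 23, 26]
  N9 x:[37,57] y:[13/2,31/2] z:[35,48] -> miss, prune
  N12 x:[20,49] y:[39/2,28] z:[19,40] -> hit [20,28], descend [4, 8, 19, 24]
    N4 x:[20,23] y:[45/2,24] z:[31,32] -> miss, prune
    N8 x:[23,25] y:[25,28] z:[19,25] -> hit [25,25] leaf, test {P10@t=25}
    N19 x:[45,49] y:[21,23] z:[25,30] -> miss, prune
    N24 x:[30,33] y:[39/2,21] z:[34,40] -> miss, prune
  N23 x:[19,38] y:[17/2,31/2] z:[28,51] -> miss, prune
  N26 x:[29,61] y:[17,26] z:[39,62] -> miss, prune

order=[0, 9, 12, 4, 8, 19, 24, 23, 26]  |boxes|=9  |leaves|=1  hit=P10

== RESULT ==
10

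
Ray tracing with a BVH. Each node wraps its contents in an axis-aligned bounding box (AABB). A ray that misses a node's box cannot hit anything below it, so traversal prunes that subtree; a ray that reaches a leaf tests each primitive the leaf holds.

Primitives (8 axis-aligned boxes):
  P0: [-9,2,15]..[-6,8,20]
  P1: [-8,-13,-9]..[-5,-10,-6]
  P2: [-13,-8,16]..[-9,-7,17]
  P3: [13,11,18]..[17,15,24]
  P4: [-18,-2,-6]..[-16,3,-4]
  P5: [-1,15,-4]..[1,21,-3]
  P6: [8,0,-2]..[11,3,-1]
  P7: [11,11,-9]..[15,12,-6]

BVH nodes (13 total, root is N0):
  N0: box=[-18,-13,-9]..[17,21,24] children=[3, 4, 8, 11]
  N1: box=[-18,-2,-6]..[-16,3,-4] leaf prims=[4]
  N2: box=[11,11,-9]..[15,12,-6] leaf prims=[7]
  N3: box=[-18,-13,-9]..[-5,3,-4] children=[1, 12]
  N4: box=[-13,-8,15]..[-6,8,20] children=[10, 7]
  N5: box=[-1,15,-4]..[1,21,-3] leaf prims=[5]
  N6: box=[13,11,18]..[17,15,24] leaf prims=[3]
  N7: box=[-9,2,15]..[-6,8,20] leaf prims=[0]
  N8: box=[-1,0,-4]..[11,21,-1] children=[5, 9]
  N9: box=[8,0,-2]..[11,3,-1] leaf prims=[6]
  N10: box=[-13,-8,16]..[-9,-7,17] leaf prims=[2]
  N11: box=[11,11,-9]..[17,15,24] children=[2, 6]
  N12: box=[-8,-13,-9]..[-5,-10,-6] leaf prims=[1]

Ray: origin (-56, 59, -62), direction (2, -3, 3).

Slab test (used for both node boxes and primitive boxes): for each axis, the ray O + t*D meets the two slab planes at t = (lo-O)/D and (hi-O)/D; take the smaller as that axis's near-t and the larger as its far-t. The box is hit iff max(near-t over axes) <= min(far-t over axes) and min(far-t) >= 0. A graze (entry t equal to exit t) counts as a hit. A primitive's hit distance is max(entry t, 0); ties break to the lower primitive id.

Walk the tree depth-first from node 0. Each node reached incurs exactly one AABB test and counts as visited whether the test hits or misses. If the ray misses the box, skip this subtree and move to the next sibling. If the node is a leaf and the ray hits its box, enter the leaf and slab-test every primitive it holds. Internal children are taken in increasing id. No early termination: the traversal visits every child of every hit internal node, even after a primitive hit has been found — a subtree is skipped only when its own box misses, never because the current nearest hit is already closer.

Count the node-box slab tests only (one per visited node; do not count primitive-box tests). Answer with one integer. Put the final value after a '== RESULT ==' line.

Walk:
N0 x:[19,73/2] y:[38/3,24] z:[53/3,86/3] -> hit [19,24], descend [3, 4, 8, 11]
  N3 x:[19,51/2] y:[56/3,24] z:[53/3,58/3] -> hit [19,58/3], descend [1, 12]
    N1 x:[19,20] y:[56/3,61/3] z:[56/3,58/3] -> hit [19,58/3] leaf, test {P4@t=19}
    N12 x:[24,51/2] y:[23,24] z:[53/3,56/3] -> miss, prune
  N4 x:[43/2,25] y:[17,67/3] z:[77/3,82/3] -> miss, prune
  N8 x:[55/2,67/2] y:[38/3,59/3] z:[58/3,61/3] -> miss, prune
  N11 x:[67/2,73/2] y:[44/3,16] z:[53/3,86/3] -> miss, prune

Visited [0, 3, 1, 12, 4, 8, 11]. Tests: 7 box, 1 leaf. Nearest: P4.

== RESULT ==
7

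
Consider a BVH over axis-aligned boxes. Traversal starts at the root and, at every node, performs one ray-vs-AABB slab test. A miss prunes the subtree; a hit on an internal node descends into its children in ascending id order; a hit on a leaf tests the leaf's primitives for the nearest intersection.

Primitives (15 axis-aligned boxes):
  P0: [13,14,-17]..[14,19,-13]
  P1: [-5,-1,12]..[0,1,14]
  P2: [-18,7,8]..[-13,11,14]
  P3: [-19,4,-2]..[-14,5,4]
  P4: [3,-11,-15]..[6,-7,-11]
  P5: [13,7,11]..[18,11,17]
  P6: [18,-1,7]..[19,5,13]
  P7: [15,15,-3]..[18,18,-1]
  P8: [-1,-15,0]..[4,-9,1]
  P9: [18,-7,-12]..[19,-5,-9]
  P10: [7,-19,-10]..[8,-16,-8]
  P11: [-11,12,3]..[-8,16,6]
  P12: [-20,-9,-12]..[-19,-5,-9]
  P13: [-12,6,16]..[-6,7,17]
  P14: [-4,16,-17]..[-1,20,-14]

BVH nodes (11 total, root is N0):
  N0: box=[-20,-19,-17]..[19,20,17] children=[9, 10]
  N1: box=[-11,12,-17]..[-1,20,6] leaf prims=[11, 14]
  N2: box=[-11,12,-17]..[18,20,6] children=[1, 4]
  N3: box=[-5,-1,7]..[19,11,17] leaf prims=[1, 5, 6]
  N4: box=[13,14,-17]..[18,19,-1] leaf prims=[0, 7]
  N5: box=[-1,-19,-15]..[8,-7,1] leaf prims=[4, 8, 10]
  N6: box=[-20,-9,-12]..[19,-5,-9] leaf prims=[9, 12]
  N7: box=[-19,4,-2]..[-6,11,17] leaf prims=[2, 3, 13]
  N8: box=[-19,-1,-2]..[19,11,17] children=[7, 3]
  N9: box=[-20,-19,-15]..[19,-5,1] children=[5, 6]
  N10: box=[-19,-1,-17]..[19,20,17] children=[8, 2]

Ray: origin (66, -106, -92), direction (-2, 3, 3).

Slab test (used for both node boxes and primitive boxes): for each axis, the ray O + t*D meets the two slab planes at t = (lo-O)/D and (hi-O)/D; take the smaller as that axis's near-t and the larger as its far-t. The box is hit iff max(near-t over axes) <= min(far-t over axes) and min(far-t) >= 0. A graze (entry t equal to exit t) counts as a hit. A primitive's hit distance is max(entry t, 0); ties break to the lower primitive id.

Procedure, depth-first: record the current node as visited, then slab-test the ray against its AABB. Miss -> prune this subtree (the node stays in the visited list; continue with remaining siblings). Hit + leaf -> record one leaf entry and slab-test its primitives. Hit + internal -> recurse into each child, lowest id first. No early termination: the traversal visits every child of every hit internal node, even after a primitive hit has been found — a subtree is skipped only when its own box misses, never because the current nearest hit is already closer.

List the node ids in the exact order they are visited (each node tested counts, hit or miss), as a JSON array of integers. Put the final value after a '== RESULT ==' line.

Traverse from the root:
N0 x:[47/2,43] y:[29,42] z:[25,109/3] -> hit [29,109/3], descend [9, 10]
  N9 x:[47/2,43] y:[29,101/3] z:[77/3,31] -> hit [29,31], descend [5, 6]
    N5 x:[29,67/2] y:[29,33] z:[77/3,31] -> hit [29,31] leaf, test {P4(miss), P8@t=31, P10(miss)}
    N6 x:[47/2,43] y:[97/3,101/3] z:[80/3,83/3] -> miss, prune
  N10 x:[47/2,85/2] y:[35,42] z:[25,109/3] -> hit [35,109/3], descend [2, 8]
    N2 x:[24,77/2] y:[118/3,42] z:[25,98/3] -> miss, prune
    N8 x:[47/2,85/2] y:[35,39] z:[30,109/3] -> hit [35,109/3], descend [3, 7]
      N3 x:[47/2,71/2] y:[35,39] z:[33,109/3] -> hit [35,71/2] leaf, test {P1@t=35, P5(miss), P6(miss)}
      N7 x:[36,85/2] y:[110/3,39] z:[30,109/3] -> miss, prune

Summary -> nodes [0, 9, 5, 6, 10, 2, 8, 3, 7]; box-tests=9; leaf-entries=2; first=P8

== RESULT ==
[0, 9, 5, 6, 10, 2, 8, 3, 7]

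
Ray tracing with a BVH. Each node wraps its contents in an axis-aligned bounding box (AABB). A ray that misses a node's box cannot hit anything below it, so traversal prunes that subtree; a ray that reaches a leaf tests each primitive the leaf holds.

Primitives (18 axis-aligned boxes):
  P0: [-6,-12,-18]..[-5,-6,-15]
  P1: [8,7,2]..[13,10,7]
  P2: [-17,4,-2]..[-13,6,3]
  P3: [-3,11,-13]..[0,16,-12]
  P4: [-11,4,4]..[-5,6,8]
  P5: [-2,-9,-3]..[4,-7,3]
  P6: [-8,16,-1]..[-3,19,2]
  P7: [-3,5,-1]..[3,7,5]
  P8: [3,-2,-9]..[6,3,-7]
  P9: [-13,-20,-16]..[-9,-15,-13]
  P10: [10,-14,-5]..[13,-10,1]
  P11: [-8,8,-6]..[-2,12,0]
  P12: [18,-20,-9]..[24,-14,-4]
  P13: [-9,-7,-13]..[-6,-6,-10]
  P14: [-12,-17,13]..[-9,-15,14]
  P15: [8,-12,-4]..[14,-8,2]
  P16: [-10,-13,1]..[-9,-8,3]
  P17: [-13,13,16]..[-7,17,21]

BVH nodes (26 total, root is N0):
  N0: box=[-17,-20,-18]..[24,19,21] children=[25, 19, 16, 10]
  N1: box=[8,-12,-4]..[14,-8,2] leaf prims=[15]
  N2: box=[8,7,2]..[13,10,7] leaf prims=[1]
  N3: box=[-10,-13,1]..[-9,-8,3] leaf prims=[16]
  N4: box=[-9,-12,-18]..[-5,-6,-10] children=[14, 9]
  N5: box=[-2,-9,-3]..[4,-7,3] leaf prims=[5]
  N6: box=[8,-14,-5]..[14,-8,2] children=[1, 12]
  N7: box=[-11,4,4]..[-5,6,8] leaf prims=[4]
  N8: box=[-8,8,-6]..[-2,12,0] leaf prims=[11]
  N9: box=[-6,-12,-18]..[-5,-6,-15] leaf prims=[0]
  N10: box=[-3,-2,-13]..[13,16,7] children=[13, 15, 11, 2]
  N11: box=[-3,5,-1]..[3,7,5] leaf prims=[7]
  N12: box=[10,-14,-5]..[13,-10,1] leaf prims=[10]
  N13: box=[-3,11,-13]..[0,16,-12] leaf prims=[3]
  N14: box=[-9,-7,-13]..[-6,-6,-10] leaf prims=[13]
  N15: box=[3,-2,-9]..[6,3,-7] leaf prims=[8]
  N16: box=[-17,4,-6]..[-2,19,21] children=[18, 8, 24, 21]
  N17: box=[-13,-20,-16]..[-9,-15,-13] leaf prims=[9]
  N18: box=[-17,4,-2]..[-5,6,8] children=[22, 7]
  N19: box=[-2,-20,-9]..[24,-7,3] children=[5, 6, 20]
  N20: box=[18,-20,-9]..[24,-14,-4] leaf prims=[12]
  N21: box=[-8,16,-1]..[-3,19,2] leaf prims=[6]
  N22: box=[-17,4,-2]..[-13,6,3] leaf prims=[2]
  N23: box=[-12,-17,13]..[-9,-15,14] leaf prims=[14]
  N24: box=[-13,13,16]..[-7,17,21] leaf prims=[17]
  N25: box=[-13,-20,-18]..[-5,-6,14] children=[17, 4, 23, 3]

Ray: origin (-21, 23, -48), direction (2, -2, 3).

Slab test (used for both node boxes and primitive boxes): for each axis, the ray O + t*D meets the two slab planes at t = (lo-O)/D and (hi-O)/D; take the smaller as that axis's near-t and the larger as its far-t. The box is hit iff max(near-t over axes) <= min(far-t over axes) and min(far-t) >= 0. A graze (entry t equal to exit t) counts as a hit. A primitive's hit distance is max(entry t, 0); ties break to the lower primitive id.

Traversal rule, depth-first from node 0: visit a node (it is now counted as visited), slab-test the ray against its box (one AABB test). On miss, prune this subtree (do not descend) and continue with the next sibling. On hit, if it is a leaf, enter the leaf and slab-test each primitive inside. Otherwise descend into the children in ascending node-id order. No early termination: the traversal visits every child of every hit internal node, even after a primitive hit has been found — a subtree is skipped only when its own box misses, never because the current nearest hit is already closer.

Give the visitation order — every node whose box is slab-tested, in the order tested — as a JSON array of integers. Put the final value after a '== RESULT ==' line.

Trace the traversal:
N0 x:[2,45/2] y:[2,43/2] z:[10,23] -> hit [10,43/2], descend [10, 16, 19, 25]
  N10 x:[9,17] y:[7/2,25/2] z:[35/3,55/3] -> hit [35/3,25/2], descend [2, 11, 13, 15]
    N2 x:[29/2,17] y:[13/2,8] z:[50/3,55/3] -> miss, prune
    N11 x:[9,12] y:[8,9] z:[47/3,53/3] -> miss, prune
    N13 x:[9,21/2] y:[7/2,6] z:[35/3,12] -> miss, prune
    N15 x:[12,27/2] y:[10,25/2] z:[13,41/3] -> miss, prune
  N16 x:[2,19/2] y:[2,19/2] z:[14,23] -> miss, prune
  N19 x:[19/2,45/2] y:[15,43/2] z:[13,17] -> hit [15,17], descend [5, 6, 20]
    N5 x:[19/2,25/2] y:[15,16] z:[15,17] -> miss, prune
    N6 x:[29/2,35/2] y:[31/2,37/2] z:[43/3,50/3] -> hit [31/2,50/3], descend [1, 12]
      N1 x:[29/2,35/2] y:[31/2,35/2] z:[44/3,50/3] -> hit [31/2,50/3] leaf, test {P15@t=31/2}
      N12 x:[31/2,17] y:[33/2,37/2] z:[43/3,49/3] -> miss, prune
    N20 x:[39/2,45/2] y:[37/2,43/2] z:[13,44/3] -> miss, prune
  N25 x:[4,8] y:[29/2,43/2] z:[10,62/3] -> miss, prune

Visited [0, 10, 2, 11, 13, 15, 16, 19, 5, 6, 1, 12, 20, 25]. Tests: 14 box, 1 leaf. Nearest: P15.

== RESULT ==
[0, 10, 2, 11, 13, 15, 16, 19, 5, 6, 1, 12, 20, 25]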